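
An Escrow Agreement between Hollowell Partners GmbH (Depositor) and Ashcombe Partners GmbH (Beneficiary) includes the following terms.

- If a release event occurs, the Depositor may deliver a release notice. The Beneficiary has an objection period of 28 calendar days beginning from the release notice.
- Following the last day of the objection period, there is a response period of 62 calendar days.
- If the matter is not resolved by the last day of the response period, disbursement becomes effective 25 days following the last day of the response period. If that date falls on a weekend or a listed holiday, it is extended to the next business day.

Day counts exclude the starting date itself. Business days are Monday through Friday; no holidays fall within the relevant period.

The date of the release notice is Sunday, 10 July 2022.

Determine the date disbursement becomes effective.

The last day of the objection period: 10 July 2022 + 28 days = 7 August 2022.
Adding 62 calendar days to 7 August 2022 gives 8 October 2022, which is the last day of the response period.
The date disbursement becomes effective: 8 October 2022 + 25 days = 2 November 2022. 2 November 2022 is a Wednesday, so no roll-forward applies.

2 November 2022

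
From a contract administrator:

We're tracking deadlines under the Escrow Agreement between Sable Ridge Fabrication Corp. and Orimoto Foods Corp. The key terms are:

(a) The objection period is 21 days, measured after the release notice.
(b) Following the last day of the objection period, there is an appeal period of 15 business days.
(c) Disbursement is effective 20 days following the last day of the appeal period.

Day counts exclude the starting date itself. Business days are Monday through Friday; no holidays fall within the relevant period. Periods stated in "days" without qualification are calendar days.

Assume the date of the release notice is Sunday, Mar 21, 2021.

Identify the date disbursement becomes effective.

May 20, 2021

The last day of the objection period: 21 calendar days after Mar 21, 2021 is Apr 11, 2021.
The last day of the appeal period: 15 business days after Sunday, Apr 11, 2021, skipping weekends — Apr 12, Apr 13, Apr 14, Apr 15, …, Apr 28, Apr 29, Apr 30 — lands on Friday, Apr 30, 2021.
Adding 20 calendar days to Apr 30, 2021 gives May 20, 2021, which is the date disbursement becomes effective.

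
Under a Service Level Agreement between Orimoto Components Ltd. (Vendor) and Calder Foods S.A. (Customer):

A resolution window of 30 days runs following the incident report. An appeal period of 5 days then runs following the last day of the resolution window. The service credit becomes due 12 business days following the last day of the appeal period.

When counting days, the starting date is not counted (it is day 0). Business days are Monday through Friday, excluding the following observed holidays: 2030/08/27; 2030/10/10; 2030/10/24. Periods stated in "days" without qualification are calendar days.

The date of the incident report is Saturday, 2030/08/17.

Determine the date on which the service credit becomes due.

2030/10/08

The last day of the resolution window: 30 calendar days after 2030/08/17 is 2030/09/16.
The last day of the appeal period: 5 calendar days after 2030/09/16 is 2030/09/21.
The date on which the service credit becomes due: counting 12 business days from Saturday, 2030/09/21 (Sep 23, Sep 24, Sep 25, Sep 26, …, Oct 4, Oct 7, Oct 8, skipping weekends) reaches Tuesday, 2030/10/08.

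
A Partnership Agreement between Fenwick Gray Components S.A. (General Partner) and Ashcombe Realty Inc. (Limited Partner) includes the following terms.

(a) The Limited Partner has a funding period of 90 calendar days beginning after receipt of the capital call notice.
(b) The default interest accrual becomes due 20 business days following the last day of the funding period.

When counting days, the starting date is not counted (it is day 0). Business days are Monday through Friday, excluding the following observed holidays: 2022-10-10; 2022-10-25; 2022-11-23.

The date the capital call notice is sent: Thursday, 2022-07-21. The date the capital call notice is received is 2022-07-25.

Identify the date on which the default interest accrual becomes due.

The last day of the funding period: 90 calendar days after 2022-07-25 is 2022-10-23.
From Sunday, 2022-10-23, 20 business days (Oct 24, Oct 26, Oct 27, Oct 28, …, Nov 17, Nov 18, Nov 21, skipping weekends and the listed holiday on Oct 25) brings us to Monday, 2022-11-21, which is the date on which the default interest accrual becomes due.

2022-11-21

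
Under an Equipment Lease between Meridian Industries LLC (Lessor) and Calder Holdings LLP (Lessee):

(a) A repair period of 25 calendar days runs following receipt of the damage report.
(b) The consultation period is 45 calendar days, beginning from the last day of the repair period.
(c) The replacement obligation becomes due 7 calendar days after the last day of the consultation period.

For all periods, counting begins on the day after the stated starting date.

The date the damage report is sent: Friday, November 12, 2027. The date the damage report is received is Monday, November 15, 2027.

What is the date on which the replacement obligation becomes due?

January 31, 2028

The last day of the repair period: November 15, 2027 + 25 days = December 10, 2027.
Adding 45 calendar days to December 10, 2027 gives January 24, 2028, which is the last day of the consultation period.
The date on which the replacement obligation becomes due: 7 calendar days after January 24, 2028 is January 31, 2028.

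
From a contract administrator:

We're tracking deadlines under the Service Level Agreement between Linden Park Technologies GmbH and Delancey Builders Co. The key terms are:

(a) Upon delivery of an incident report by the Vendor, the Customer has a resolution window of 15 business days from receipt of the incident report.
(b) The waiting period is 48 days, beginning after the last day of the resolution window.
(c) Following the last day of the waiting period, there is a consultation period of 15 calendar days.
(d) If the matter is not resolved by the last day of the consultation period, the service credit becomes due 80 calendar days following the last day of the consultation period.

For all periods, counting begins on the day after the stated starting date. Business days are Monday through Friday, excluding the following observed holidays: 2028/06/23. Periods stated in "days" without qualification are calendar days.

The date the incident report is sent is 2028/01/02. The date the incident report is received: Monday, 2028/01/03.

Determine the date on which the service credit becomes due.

The last day of the resolution window: counting 15 business days from Monday, 2028/01/03 (Jan 4, Jan 5, Jan 6, Jan 7, …, Jan 20, Jan 21, Jan 24, skipping weekends) reaches Monday, 2028/01/24.
The last day of the waiting period: 48 calendar days after 2028/01/24 is 2028/03/12.
Adding 15 calendar days to 2028/03/12 gives 2028/03/27, which is the last day of the consultation period.
Adding 80 calendar days to 2028/03/27 gives 2028/06/15, which is the date on which the service credit becomes due.

2028/06/15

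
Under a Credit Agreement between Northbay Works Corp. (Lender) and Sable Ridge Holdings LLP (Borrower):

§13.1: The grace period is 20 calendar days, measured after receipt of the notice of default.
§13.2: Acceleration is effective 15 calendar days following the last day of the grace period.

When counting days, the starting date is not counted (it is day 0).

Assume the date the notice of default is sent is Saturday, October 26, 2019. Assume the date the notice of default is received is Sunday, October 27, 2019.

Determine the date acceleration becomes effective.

Adding 20 calendar days to October 27, 2019 gives November 16, 2019, which is the last day of the grace period.
Adding 15 calendar days to November 16, 2019 gives December 1, 2019, which is the date acceleration becomes effective.

December 1, 2019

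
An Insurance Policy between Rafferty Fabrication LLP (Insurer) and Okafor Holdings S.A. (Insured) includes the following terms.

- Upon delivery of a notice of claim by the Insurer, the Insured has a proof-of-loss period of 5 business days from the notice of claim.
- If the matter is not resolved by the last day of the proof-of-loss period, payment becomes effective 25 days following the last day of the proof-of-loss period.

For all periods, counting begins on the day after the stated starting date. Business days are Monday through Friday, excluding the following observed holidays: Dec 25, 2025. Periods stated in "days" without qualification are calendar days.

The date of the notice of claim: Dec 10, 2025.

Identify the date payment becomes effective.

From Wednesday, Dec 10, 2025, 5 business days (Dec 11, Dec 12, Dec 15, Dec 16, Dec 17, skipping weekends) brings us to Wednesday, Dec 17, 2025, which is the last day of the proof-of-loss period.
Adding 25 calendar days to Dec 17, 2025 gives Jan 11, 2026, which is the date payment becomes effective.

Jan 11, 2026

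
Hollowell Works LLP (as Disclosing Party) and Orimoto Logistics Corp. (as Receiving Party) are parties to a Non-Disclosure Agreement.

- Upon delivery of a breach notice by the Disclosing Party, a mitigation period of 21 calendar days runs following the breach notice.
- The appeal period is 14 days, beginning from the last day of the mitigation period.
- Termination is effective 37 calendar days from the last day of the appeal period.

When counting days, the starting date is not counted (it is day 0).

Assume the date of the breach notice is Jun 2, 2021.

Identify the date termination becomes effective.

Adding 21 calendar days to Jun 2, 2021 gives Jun 23, 2021, which is the last day of the mitigation period.
The last day of the appeal period: 14 calendar days after Jun 23, 2021 is Jul 7, 2021.
Adding 37 calendar days to Jul 7, 2021 gives Aug 13, 2021, which is the date termination becomes effective.

Aug 13, 2021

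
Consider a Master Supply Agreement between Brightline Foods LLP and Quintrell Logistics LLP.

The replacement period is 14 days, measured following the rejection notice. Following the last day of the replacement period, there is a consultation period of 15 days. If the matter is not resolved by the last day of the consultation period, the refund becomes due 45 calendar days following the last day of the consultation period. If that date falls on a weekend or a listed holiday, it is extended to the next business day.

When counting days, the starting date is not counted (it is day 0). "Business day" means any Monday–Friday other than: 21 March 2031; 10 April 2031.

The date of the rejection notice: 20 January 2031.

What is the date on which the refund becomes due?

4 April 2031

The last day of the replacement period: 14 calendar days after 20 January 2031 is 3 February 2031.
The last day of the consultation period: 3 February 2031 + 15 days = 18 February 2031.
Adding 45 calendar days to 18 February 2031 gives 4 April 2031, which is the date on which the refund becomes due. 4 April 2031 is a Friday and is not a listed holiday, so no roll-forward applies.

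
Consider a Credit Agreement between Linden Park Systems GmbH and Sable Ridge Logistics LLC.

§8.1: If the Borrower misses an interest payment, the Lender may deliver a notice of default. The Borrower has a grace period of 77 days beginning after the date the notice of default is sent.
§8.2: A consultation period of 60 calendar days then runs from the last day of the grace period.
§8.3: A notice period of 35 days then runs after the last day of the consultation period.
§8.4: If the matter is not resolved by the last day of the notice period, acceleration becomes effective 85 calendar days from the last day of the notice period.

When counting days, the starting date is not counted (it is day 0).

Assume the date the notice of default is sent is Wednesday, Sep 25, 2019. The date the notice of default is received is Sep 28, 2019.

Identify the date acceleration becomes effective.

Jun 8, 2020

The last day of the grace period: 77 calendar days after Sep 25, 2019 is Dec 11, 2019.
The last day of the consultation period: Dec 11, 2019 + 60 days = Feb 9, 2020.
Adding 35 calendar days to Feb 9, 2020 gives Mar 15, 2020, which is the last day of the notice period.
Adding 85 calendar days to Mar 15, 2020 gives Jun 8, 2020, which is the date acceleration becomes effective.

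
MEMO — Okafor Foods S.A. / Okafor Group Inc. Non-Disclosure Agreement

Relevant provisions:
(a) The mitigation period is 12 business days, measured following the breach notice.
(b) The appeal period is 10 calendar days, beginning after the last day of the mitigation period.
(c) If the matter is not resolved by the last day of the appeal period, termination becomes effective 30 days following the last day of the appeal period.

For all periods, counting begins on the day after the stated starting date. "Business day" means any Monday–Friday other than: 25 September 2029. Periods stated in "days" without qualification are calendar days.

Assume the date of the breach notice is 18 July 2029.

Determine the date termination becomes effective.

The last day of the mitigation period: 12 business days after Wednesday, 18 July 2029, skipping weekends — Jul 19, Jul 20, Jul 23, Jul 24, …, Aug 1, Aug 2, Aug 3 — lands on Friday, 3 August 2029.
The last day of the appeal period: 3 August 2029 + 10 days = 13 August 2029.
The date termination becomes effective: 13 August 2029 + 30 days = 12 September 2029.

12 September 2029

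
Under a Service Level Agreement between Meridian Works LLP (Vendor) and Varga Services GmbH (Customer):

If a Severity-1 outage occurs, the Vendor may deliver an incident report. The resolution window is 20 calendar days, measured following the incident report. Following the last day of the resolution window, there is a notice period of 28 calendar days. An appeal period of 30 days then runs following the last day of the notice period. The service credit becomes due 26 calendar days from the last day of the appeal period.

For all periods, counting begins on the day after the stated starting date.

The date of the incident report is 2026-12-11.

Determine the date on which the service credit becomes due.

The last day of the resolution window: 20 calendar days after 2026-12-11 is 2026-12-31.
Adding 28 calendar days to 2026-12-31 gives 2027-01-28, which is the last day of the notice period.
The last day of the appeal period: 30 calendar days after 2027-01-28 is 2027-02-27.
The date on which the service credit becomes due: 26 calendar days after 2027-02-27 is 2027-03-25.

2027-03-25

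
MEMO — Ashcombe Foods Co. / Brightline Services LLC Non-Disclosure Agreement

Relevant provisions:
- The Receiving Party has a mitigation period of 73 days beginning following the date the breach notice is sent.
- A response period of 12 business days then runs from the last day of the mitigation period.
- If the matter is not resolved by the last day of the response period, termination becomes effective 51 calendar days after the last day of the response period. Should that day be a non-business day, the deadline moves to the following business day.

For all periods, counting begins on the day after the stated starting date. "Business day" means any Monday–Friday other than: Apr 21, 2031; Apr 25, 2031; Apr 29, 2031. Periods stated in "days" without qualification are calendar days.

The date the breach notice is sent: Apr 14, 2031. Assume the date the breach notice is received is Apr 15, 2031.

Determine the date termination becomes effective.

The last day of the mitigation period: 73 calendar days after Apr 14, 2031 is Jun 26, 2031.
The last day of the response period: counting 12 business days from Thursday, Jun 26, 2031 (Jun 27, Jun 30, Jul 1, Jul 2, …, Jul 10, Jul 11, Jul 14, skipping weekends) reaches Monday, Jul 14, 2031.
The date termination becomes effective: Jul 14, 2031 + 51 days = Sep 3, 2031. Sep 3, 2031 is a Wednesday and is not a listed holiday, so no roll-forward applies.

Sep 3, 2031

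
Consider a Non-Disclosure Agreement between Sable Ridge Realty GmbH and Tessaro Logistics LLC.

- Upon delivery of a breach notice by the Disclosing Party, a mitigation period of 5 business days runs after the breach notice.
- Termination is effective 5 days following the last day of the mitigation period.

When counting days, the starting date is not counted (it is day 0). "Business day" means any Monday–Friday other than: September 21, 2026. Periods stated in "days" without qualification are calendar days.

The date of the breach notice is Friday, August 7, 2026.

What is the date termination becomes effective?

August 19, 2026

The last day of the mitigation period: 5 business days after Friday, August 7, 2026, skipping weekends — Aug 10, Aug 11, Aug 12, Aug 13, Aug 14 — lands on Friday, August 14, 2026.
The date termination becomes effective: August 14, 2026 + 5 days = August 19, 2026.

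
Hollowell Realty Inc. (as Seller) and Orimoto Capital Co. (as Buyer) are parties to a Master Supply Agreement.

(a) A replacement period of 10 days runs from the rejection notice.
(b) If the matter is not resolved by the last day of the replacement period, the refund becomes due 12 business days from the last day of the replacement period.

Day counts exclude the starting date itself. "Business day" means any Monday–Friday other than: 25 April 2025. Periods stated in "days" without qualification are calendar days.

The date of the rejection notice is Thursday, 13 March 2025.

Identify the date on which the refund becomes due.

8 April 2025

The last day of the replacement period: 13 March 2025 + 10 days = 23 March 2025.
The date on which the refund becomes due: 12 business days after Sunday, 23 March 2025, skipping weekends — Mar 24, Mar 25, Mar 26, Mar 27, …, Apr 4, Apr 7, Apr 8 — lands on Tuesday, 8 April 2025.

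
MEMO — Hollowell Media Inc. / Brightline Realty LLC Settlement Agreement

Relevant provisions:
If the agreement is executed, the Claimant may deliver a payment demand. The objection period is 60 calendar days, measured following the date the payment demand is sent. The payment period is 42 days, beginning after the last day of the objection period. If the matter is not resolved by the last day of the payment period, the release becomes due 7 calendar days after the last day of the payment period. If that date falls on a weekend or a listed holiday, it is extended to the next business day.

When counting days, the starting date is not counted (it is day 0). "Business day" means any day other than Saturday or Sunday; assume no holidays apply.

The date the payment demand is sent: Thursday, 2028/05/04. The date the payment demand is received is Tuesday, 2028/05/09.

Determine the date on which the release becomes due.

2028/08/21

The last day of the objection period: 60 calendar days after 2028/05/04 is 2028/07/03.
The last day of the payment period: 42 calendar days after 2028/07/03 is 2028/08/14.
The date on which the release becomes due: 7 calendar days after 2028/08/14 is 2028/08/21. 2028/08/21 is a Monday, so no roll-forward applies.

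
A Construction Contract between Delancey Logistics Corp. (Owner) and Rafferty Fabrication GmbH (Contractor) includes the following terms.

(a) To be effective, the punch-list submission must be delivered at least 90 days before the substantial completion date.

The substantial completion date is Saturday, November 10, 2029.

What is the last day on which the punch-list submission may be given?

Counting back 90 calendar days from November 10, 2029 gives August 12, 2029.

August 12, 2029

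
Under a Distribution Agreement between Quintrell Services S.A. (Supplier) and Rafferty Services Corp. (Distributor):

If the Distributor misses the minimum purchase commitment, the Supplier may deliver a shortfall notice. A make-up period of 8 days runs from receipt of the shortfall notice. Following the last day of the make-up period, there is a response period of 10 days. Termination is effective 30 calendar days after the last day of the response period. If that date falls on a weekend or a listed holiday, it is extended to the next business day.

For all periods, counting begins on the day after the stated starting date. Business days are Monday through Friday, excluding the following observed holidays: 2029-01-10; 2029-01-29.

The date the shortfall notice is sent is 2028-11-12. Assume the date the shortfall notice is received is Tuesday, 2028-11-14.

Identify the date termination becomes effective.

2029-01-01

The last day of the make-up period: 8 calendar days after 2028-11-14 is 2028-11-22.
Adding 10 calendar days to 2028-11-22 gives 2028-12-02, which is the last day of the response period.
Adding 30 calendar days to 2028-12-02 gives 2029-01-01, which is the date termination becomes effective. 2029-01-01 is a Monday and is not a listed holiday, so no roll-forward applies.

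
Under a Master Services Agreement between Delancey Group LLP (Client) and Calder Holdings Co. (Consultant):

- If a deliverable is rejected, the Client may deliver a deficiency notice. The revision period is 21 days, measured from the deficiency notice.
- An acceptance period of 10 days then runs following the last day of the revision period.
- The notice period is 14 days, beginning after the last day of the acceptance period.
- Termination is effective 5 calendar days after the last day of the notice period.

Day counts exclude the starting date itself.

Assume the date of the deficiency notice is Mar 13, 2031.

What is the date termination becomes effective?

The last day of the revision period: 21 calendar days after Mar 13, 2031 is Apr 3, 2031.
The last day of the acceptance period: 10 calendar days after Apr 3, 2031 is Apr 13, 2031.
The last day of the notice period: 14 calendar days after Apr 13, 2031 is Apr 27, 2031.
The date termination becomes effective: 5 calendar days after Apr 27, 2031 is May 2, 2031.

May 2, 2031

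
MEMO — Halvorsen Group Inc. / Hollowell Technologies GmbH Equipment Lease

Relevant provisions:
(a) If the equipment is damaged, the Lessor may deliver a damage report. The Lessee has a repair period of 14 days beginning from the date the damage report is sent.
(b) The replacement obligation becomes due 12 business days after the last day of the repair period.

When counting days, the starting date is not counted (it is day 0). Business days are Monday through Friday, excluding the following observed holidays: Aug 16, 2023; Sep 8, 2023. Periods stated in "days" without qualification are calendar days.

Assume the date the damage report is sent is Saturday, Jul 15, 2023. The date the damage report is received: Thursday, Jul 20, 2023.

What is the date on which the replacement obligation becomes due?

The last day of the repair period: 14 calendar days after Jul 15, 2023 is Jul 29, 2023.
The date on which the replacement obligation becomes due: counting 12 business days from Saturday, Jul 29, 2023 (Jul 31, Aug 1, Aug 2, Aug 3, …, Aug 11, Aug 14, Aug 15, skipping weekends) reaches Tuesday, Aug 15, 2023.

Aug 15, 2023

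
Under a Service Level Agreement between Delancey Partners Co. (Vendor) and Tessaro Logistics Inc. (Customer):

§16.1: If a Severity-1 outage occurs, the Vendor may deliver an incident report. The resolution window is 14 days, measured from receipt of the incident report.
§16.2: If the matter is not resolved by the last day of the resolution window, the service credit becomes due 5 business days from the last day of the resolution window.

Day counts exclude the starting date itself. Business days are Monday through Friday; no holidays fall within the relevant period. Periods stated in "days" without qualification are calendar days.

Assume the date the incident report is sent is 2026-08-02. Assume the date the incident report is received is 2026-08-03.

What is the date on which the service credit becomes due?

Adding 14 calendar days to 2026-08-03 gives 2026-08-17, which is the last day of the resolution window.
From Monday, 2026-08-17, 5 business days (Aug 18, Aug 19, Aug 20, Aug 21, Aug 24, skipping weekends) brings us to Monday, 2026-08-24, which is the date on which the service credit becomes due.

2026-08-24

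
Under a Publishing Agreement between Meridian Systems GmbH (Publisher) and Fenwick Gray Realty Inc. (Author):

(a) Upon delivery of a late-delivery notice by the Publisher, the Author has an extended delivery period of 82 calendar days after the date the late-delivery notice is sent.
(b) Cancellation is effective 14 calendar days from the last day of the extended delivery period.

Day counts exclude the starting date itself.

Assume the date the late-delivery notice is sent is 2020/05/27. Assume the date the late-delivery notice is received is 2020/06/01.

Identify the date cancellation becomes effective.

2020/08/31

Adding 82 calendar days to 2020/05/27 gives 2020/08/17, which is the last day of the extended delivery period.
Adding 14 calendar days to 2020/08/17 gives 2020/08/31, which is the date cancellation becomes effective.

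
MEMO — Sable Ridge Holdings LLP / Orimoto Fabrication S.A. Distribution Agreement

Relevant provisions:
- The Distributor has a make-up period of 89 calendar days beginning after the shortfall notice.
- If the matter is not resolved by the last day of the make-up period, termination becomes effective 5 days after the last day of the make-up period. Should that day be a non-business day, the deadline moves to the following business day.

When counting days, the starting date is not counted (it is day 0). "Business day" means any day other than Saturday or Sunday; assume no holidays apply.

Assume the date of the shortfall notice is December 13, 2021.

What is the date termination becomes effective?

The last day of the make-up period: 89 calendar days after December 13, 2021 is March 12, 2022.
The date termination becomes effective: 5 calendar days after March 12, 2022 is March 17, 2022. March 17, 2022 is a Thursday, so no roll-forward applies.

March 17, 2022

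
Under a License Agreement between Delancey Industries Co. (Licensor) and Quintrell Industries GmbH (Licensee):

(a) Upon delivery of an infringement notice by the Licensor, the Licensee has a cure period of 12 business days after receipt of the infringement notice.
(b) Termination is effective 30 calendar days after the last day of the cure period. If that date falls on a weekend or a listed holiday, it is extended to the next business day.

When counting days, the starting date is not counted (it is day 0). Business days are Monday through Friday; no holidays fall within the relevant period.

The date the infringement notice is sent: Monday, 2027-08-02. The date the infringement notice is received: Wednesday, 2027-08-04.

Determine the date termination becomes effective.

The last day of the cure period: counting 12 business days from Wednesday, 2027-08-04 (Aug 5, Aug 6, Aug 9, Aug 10, …, Aug 18, Aug 19, Aug 20, skipping weekends) reaches Friday, 2027-08-20.
The date termination becomes effective: 2027-08-20 + 30 days = 2027-09-19. That falls on a Sunday, so it rolls to the next business day, Monday, 2027-09-20.

2027-09-20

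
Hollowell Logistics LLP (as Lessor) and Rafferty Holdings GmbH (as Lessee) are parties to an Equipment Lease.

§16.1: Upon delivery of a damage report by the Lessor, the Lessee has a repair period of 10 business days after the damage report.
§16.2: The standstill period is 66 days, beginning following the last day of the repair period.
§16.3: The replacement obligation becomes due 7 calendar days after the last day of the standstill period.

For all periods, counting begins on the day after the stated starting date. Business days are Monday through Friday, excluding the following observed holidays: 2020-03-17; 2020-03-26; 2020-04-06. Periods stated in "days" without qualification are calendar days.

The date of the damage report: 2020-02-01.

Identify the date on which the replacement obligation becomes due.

The last day of the repair period: 10 business days after Saturday, 2020-02-01, skipping weekends — Feb 3, Feb 4, Feb 5, Feb 6, Feb 7, Feb 10, Feb 11, Feb 12, Feb 13, Feb 14 — lands on Friday, 2020-02-14.
The last day of the standstill period: 2020-02-14 + 66 days = 2020-04-20.
The date on which the replacement obligation becomes due: 7 calendar days after 2020-04-20 is 2020-04-27.

2020-04-27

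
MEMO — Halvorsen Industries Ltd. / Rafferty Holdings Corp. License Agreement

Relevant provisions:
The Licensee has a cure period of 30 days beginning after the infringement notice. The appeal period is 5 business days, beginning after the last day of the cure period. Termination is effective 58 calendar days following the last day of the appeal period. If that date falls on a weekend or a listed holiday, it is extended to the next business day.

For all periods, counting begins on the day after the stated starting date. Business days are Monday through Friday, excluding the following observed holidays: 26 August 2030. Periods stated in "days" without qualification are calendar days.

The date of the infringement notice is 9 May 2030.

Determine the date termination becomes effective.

12 August 2030

The last day of the cure period: 9 May 2030 + 30 days = 8 June 2030.
From Saturday, 8 June 2030, 5 business days (Jun 10, Jun 11, Jun 12, Jun 13, Jun 14, skipping weekends) brings us to Friday, 14 June 2030, which is the last day of the appeal period.
The date termination becomes effective: 58 calendar days after 14 June 2030 is 11 August 2030. That falls on a Sunday, so it rolls to the next business day, Monday, 12 August 2030.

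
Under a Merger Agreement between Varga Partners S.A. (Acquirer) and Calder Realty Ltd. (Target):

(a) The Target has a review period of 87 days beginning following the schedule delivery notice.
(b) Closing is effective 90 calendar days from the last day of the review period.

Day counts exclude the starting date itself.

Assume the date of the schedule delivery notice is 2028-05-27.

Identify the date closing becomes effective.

2028-11-20

Adding 87 calendar days to 2028-05-27 gives 2028-08-22, which is the last day of the review period.
The date closing becomes effective: 2028-08-22 + 90 days = 2028-11-20.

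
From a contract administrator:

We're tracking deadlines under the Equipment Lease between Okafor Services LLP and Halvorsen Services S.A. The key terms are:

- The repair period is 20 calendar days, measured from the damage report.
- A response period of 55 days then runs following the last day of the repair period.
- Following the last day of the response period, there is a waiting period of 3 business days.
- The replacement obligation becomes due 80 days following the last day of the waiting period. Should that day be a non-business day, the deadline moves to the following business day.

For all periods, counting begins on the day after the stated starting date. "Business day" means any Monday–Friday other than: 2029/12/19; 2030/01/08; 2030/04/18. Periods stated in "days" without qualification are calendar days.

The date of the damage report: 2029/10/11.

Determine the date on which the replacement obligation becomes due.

2030/03/18

The last day of the repair period: 20 calendar days after 2029/10/11 is 2029/10/31.
Adding 55 calendar days to 2029/10/31 gives 2029/12/25, which is the last day of the response period.
From Tuesday, 2029/12/25, 3 business days (Dec 26, Dec 27, Dec 28, skipping weekends) brings us to Friday, 2029/12/28, which is the last day of the waiting period.
The date on which the replacement obligation becomes due: 2029/12/28 + 80 days = 2030/03/18. 2030/03/18 is a Monday and is not a listed holiday, so no roll-forward applies.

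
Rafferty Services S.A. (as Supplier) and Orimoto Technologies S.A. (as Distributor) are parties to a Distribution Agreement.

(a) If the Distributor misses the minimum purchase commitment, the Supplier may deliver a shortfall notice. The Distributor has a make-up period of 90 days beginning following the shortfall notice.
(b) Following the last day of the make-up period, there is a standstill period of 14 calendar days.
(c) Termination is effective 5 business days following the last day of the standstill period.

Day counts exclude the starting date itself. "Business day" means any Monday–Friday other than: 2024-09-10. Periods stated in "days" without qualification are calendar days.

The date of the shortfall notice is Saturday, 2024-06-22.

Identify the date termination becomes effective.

2024-10-11

The last day of the make-up period: 90 calendar days after 2024-06-22 is 2024-09-20.
Adding 14 calendar days to 2024-09-20 gives 2024-10-04, which is the last day of the standstill period.
The date termination becomes effective: counting 5 business days from Friday, 2024-10-04 (Oct 7, Oct 8, Oct 9, Oct 10, Oct 11, skipping weekends) reaches Friday, 2024-10-11.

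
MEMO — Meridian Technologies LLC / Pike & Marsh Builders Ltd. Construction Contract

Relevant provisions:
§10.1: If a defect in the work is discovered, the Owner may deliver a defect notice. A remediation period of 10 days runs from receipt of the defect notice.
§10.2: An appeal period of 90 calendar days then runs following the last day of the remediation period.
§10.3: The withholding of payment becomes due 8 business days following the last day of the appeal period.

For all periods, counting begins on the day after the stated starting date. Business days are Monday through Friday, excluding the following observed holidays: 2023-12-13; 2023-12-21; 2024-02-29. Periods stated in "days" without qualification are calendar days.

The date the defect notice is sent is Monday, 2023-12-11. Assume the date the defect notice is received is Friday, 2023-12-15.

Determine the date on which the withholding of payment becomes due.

The last day of the remediation period: 10 calendar days after 2023-12-15 is 2023-12-25.
The last day of the appeal period: 90 calendar days after 2023-12-25 is 2024-03-24.
The date on which the withholding of payment becomes due: 8 business days after Sunday, 2024-03-24, skipping weekends — Mar 25, Mar 26, Mar 27, Mar 28, Mar 29, Apr 1, Apr 2, Apr 3 — lands on Wednesday, 2024-04-03.

2024-04-03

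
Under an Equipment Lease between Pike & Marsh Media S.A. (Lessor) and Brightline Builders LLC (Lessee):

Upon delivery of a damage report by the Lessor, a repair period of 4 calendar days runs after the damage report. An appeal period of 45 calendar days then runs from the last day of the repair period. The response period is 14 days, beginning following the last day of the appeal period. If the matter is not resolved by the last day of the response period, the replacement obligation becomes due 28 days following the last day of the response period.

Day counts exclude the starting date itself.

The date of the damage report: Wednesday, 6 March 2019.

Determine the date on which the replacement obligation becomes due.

5 June 2019

The last day of the repair period: 4 calendar days after 6 March 2019 is 10 March 2019.
The last day of the appeal period: 10 March 2019 + 45 days = 24 April 2019.
The last day of the response period: 24 April 2019 + 14 days = 8 May 2019.
The date on which the replacement obligation becomes due: 28 calendar days after 8 May 2019 is 5 June 2019.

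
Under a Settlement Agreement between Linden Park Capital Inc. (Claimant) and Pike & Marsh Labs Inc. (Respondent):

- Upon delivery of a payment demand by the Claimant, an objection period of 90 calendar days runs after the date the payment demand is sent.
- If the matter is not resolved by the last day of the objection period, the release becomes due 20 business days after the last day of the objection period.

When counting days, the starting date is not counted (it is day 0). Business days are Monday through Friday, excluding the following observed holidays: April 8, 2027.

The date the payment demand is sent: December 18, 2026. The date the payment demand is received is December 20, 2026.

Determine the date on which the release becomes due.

April 16, 2027

Adding 90 calendar days to December 18, 2026 gives March 18, 2027, which is the last day of the objection period.
The date on which the release becomes due: counting 20 business days from Thursday, March 18, 2027 (Mar 19, Mar 22, Mar 23, Mar 24, …, Apr 14, Apr 15, Apr 16, skipping weekends and the listed holiday on Apr 8) reaches Friday, April 16, 2027.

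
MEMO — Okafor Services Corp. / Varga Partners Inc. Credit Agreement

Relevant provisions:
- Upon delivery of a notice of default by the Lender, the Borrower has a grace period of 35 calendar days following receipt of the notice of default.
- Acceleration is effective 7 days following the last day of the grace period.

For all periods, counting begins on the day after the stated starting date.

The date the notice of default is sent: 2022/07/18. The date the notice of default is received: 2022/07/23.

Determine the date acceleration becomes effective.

2022/09/03

The last day of the grace period: 2022/07/23 + 35 days = 2022/08/27.
Adding 7 calendar days to 2022/08/27 gives 2022/09/03, which is the date acceleration becomes effective.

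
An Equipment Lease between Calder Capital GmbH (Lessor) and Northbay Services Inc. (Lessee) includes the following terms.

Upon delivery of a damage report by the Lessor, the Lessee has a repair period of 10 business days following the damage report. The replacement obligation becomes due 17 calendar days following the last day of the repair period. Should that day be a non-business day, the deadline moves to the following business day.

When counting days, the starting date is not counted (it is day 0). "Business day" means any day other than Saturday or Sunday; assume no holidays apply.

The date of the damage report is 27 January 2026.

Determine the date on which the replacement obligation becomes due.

27 February 2026

The last day of the repair period: 10 business days after Tuesday, 27 January 2026, skipping weekends — Jan 28, Jan 29, Jan 30, Feb 2, Feb 3, Feb 4, Feb 5, Feb 6, Feb 9, Feb 10 — lands on Tuesday, 10 February 2026.
The date on which the replacement obligation becomes due: 17 calendar days after 10 February 2026 is 27 February 2026. 27 February 2026 is a Friday, so no roll-forward applies.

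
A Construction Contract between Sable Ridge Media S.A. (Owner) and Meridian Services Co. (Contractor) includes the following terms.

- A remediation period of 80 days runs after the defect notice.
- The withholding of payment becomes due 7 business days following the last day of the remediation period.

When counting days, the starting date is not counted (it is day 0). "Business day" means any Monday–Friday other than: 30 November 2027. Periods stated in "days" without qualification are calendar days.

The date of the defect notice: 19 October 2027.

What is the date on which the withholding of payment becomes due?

18 January 2028

The last day of the remediation period: 80 calendar days after 19 October 2027 is 7 January 2028.
The date on which the withholding of payment becomes due: 7 business days after Friday, 7 January 2028, skipping weekends — Jan 10, Jan 11, Jan 12, Jan 13, Jan 14, Jan 17, Jan 18 — lands on Tuesday, 18 January 2028.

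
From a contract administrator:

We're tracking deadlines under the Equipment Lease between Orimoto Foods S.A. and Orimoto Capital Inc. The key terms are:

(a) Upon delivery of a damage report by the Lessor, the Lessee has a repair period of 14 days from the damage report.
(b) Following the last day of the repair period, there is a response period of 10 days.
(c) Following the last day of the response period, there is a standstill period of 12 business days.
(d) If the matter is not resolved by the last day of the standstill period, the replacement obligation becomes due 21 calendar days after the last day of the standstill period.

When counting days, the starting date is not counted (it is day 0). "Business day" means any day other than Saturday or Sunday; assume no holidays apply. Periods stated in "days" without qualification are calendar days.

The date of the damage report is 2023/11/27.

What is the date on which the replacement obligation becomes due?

The last day of the repair period: 14 calendar days after 2023/11/27 is 2023/12/11.
Adding 10 calendar days to 2023/12/11 gives 2023/12/21, which is the last day of the response period.
The last day of the standstill period: counting 12 business days from Thursday, 2023/12/21 (Dec 22, Dec 25, Dec 26, Dec 27, …, Jan 4, Jan 5, Jan 8, skipping weekends) reaches Monday, 2024/01/08.
The date on which the replacement obligation becomes due: 2024/01/08 + 21 days = 2024/01/29.

2024/01/29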